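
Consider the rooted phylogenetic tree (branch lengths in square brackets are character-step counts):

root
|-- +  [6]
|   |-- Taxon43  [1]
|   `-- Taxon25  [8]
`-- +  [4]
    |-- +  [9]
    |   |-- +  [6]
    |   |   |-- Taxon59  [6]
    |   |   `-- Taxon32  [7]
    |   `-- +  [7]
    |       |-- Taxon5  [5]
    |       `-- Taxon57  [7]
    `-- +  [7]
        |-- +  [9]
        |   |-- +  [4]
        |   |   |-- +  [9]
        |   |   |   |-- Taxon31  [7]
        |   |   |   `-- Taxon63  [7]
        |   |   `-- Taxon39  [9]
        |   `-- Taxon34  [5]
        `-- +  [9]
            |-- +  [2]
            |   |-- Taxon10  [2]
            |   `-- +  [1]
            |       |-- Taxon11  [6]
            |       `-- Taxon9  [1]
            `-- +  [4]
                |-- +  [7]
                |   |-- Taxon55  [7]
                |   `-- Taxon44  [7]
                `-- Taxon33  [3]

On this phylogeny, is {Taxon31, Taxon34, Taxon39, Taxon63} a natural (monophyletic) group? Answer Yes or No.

The most recent common ancestor of these taxa subtends (((Taxon31,Taxon63),Taxon39),Taxon34).
That clade has exactly 4 tips — every listed taxon and nothing else — so the group is monophyletic.

Yes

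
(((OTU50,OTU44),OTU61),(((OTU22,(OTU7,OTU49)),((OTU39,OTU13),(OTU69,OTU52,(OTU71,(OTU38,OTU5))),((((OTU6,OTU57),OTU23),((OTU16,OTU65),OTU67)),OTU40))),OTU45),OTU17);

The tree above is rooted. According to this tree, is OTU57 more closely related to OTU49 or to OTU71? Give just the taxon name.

OTU71

The MRCA of OTU57 and OTU71 subtends ((OTU39,OTU13),(OTU69,OTU52,(OTU71,(OTU38,OTU5))),((((OTU6,OTU57),OTU23),((OTU16,OTU65),OTU67)),OTU40)) (14 taxa).
The MRCA of OTU57 and OTU49 subtends ((OTU22,(OTU7,OTU49)),((OTU39,OTU13),(OTU69,OTU52,(OTU71,(OTU38,OTU5))),((((OTU6,OTU57),OTU23),((OTU16,OTU65),OTU67)),OTU40))) (17 taxa).
The first is nested inside the second, so OTU57 shares a more recent common ancestor with OTU71.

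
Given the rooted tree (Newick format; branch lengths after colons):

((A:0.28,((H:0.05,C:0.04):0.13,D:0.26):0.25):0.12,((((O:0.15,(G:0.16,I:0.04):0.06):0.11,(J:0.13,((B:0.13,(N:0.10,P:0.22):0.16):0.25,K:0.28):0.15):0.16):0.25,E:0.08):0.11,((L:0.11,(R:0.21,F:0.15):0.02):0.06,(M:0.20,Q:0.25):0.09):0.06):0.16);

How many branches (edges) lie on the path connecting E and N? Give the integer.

7

The MRCA of E and N is the node subtending (((O,(G,I)),(J,((B,(N,P)),K))),E).
From E up to that node: 1 branch. From N up to the same node: 6 branches. Total: 1 + 6 = 7.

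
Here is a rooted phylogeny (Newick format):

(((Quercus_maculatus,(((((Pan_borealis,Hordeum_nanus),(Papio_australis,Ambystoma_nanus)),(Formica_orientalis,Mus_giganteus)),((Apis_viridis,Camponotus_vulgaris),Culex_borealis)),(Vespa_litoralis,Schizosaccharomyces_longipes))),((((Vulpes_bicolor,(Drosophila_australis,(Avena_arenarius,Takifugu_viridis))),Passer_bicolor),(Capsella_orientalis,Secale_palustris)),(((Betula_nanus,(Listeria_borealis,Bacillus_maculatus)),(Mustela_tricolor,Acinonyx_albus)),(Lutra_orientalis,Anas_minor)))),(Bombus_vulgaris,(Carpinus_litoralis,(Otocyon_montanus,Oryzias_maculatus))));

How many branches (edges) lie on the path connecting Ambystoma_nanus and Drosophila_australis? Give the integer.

13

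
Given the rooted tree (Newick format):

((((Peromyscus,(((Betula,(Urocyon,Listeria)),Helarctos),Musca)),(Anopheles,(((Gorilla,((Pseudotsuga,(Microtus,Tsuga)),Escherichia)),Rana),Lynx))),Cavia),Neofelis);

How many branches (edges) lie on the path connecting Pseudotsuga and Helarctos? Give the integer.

The MRCA of Pseudotsuga and Helarctos is the node subtending ((Peromyscus,(((Betula,(Urocyon,Listeria)),Helarctos),Musca)),(Anopheles,(((Gorilla,((Pseudotsuga,(Microtus,Tsuga)),Escherichia)),Rana),Lynx))).
From Pseudotsuga up to that node: 7 branches. From Helarctos up to the same node: 4 branches. Total: 7 + 4 = 11.

11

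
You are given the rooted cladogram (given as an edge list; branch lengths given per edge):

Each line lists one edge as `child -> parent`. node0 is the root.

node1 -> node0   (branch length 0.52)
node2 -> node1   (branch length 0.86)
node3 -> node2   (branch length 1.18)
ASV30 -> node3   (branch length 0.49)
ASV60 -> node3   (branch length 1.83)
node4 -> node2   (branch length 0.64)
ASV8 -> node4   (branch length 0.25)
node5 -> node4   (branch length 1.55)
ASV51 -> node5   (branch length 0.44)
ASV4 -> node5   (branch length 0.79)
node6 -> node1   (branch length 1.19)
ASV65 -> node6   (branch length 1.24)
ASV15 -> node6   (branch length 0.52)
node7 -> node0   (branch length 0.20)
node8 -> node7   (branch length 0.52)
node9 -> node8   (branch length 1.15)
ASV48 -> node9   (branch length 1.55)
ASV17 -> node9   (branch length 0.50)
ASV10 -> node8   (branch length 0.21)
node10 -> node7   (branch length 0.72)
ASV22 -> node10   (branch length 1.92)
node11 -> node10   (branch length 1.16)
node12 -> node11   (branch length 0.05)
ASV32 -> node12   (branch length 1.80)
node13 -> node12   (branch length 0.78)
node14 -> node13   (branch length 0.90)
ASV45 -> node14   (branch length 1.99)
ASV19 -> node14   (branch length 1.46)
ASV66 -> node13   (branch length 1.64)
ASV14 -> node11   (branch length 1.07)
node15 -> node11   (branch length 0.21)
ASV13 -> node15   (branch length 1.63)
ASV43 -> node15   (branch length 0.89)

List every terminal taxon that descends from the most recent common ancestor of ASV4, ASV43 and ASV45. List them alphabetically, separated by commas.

ASV10, ASV13, ASV14, ASV15, ASV17, ASV19, ASV22, ASV30, ASV32, ASV4, ASV43, ASV45, ASV48, ASV51, ASV60, ASV65, ASV66, ASV8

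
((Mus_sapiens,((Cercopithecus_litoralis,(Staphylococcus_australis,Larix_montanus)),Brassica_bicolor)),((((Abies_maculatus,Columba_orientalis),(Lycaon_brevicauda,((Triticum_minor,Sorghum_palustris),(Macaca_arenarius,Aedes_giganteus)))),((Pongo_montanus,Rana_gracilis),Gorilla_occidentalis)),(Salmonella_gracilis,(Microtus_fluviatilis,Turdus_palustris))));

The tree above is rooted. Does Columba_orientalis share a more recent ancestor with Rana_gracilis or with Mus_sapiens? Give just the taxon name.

Rana_gracilis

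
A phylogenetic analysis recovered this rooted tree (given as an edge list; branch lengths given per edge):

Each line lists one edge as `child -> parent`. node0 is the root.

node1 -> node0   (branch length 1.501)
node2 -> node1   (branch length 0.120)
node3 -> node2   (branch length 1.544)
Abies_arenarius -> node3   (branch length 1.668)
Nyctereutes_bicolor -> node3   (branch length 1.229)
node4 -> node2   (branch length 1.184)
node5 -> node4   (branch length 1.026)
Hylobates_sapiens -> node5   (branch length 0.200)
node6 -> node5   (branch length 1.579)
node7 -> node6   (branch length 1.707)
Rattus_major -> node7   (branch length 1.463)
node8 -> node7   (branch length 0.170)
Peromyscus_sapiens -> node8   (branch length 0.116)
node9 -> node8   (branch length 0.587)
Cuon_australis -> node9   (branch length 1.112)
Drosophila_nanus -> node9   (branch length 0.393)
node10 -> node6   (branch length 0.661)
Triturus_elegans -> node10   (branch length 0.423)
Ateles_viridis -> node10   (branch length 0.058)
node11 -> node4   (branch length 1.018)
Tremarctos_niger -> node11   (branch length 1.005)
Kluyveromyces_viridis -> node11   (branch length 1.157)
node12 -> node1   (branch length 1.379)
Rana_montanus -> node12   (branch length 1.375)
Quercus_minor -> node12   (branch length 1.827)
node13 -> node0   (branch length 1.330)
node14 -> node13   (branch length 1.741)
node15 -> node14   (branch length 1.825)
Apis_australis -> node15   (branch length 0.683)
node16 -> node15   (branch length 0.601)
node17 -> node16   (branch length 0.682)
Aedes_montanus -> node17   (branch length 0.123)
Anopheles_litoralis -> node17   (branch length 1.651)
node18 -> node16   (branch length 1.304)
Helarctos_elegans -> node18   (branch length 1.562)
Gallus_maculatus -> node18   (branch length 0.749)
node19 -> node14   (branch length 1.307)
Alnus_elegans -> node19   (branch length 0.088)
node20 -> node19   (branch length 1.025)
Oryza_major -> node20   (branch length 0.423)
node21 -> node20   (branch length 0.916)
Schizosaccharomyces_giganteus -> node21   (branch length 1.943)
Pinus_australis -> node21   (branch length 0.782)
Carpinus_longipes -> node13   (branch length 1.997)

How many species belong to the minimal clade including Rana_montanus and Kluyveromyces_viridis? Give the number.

The MRCA of Rana_montanus and Kluyveromyces_viridis is the node subtending (((Abies_arenarius,Nyctereutes_bicolor),((Hylobates_sapiens,((Rattus_major,(Peromyscus_sapiens,(Cuon_australis,Drosophila_nanus))),(Triturus_elegans,Ateles_viridis))),(Tremarctos_niger,Kluyveromyces_viridis))),(Rana_montanus,Quercus_minor)).
That clade contains 13 terminal taxa: Abies_arenarius, Ateles_viridis, Cuon_australis, Drosophila_nanus, Hylobates_sapiens, Kluyveromyces_viridis, Nyctereutes_bicolor, Peromyscus_sapiens, Quercus_minor, Rana_montanus, Rattus_major, Tremarctos_niger, Triturus_elegans.

13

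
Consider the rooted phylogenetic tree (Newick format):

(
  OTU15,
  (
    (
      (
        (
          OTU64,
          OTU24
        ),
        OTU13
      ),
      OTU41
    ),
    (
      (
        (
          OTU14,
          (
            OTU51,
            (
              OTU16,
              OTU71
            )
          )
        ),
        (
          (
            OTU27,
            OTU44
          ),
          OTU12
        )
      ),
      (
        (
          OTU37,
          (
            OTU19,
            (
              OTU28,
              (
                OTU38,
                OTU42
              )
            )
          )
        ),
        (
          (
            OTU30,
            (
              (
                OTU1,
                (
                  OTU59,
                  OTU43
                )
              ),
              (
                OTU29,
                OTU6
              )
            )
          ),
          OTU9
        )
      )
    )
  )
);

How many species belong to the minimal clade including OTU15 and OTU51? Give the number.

24

The MRCA of OTU15 and OTU51 is the root, so the clade is the entire tree.
That clade contains 24 terminal taxa: OTU1, OTU12, OTU13, OTU14, OTU15, OTU16, OTU19, OTU24, OTU27, OTU28, OTU29, OTU30, OTU37, OTU38, OTU41, OTU42, OTU43, OTU44, OTU51, OTU59, OTU6, OTU64, OTU71, OTU9.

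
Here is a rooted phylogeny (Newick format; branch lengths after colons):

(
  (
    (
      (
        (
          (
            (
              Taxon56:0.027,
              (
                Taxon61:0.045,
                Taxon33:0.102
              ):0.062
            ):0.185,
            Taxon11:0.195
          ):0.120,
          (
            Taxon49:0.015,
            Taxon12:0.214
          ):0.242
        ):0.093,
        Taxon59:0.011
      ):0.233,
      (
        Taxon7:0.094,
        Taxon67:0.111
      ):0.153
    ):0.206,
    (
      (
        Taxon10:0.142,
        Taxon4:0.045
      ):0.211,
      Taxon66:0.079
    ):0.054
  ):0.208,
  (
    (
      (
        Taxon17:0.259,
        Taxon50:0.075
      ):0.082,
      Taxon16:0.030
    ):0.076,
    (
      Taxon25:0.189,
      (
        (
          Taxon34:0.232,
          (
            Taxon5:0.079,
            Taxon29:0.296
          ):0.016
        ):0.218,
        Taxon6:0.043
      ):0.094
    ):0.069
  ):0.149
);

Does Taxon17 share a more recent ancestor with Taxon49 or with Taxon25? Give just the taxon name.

Taxon25

The MRCA of Taxon17 and Taxon25 subtends (((Taxon17,Taxon50),Taxon16),(Taxon25,((Taxon34,(Taxon5,Taxon29)),Taxon6))) (8 taxa).
The MRCA of Taxon17 and Taxon49 is the root, subtending the entire tree (20 taxa).
The first is nested inside the second, so Taxon17 shares a more recent common ancestor with Taxon25.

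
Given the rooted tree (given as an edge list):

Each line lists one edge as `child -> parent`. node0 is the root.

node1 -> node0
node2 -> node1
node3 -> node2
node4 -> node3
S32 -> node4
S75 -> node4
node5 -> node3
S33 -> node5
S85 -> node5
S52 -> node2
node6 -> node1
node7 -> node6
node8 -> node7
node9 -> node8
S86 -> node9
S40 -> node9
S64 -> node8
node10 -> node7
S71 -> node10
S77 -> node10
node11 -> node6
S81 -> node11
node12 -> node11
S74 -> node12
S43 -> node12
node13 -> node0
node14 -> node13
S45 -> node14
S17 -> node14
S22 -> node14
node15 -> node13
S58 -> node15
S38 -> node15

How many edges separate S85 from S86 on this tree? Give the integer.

9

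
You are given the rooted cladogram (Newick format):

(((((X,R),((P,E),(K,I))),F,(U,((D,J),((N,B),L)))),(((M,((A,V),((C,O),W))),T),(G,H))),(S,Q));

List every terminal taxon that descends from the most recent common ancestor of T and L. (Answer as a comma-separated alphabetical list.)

A, B, C, D, E, F, G, H, I, J, K, L, M, N, O, P, R, T, U, V, W, X

Tracing T: it sits inside ((M,((A,V),((C,O),W))),T).
Tracing L: it sits inside ((N,B),L).
The smallest clade enclosing both is ((((X,R),((P,E),(K,I))),F,(U,((D,J),((N,B),L)))),(((M,((A,V),((C,O),W))),T),(G,H))); the answer is its 22 terminal taxa in alphabetical order.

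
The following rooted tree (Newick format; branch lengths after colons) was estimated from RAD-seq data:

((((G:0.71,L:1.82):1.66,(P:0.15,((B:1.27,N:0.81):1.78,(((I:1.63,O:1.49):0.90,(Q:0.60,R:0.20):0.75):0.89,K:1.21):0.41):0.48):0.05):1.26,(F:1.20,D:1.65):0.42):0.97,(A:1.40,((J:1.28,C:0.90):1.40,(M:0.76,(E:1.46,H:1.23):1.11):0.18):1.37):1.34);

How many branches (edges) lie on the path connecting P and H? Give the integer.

The MRCA of P and H is the root of the tree.
From P up to that node: 4 branches. From H up to the same node: 5 branches. Total: 4 + 5 = 9.

9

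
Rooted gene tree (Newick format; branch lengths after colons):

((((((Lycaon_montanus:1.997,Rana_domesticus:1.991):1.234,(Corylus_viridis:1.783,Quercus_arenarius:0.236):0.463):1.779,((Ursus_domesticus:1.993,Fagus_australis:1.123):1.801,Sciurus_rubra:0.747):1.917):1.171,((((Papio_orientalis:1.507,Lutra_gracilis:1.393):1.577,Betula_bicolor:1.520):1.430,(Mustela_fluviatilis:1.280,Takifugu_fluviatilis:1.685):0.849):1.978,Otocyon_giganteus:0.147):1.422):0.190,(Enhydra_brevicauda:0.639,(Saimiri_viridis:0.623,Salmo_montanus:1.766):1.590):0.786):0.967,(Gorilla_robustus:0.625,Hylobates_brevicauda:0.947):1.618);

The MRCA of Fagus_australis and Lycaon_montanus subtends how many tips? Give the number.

7

The MRCA of Fagus_australis and Lycaon_montanus is the node subtending (((Lycaon_montanus,Rana_domesticus),(Corylus_viridis,Quercus_arenarius)),((Ursus_domesticus,Fagus_australis),Sciurus_rubra)).
That clade contains 7 terminal taxa: Corylus_viridis, Fagus_australis, Lycaon_montanus, Quercus_arenarius, Rana_domesticus, Sciurus_rubra, Ursus_domesticus.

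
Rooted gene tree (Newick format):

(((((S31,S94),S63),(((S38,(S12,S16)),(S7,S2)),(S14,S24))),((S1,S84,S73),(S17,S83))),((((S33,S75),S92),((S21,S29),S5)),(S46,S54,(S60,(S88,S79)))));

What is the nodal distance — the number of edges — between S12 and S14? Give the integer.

6

The MRCA of S12 and S14 is the node subtending (((S38,(S12,S16)),(S7,S2)),(S14,S24)).
From S12 up to that node: 4 branches. From S14 up to the same node: 2 branches. Total: 4 + 2 = 6.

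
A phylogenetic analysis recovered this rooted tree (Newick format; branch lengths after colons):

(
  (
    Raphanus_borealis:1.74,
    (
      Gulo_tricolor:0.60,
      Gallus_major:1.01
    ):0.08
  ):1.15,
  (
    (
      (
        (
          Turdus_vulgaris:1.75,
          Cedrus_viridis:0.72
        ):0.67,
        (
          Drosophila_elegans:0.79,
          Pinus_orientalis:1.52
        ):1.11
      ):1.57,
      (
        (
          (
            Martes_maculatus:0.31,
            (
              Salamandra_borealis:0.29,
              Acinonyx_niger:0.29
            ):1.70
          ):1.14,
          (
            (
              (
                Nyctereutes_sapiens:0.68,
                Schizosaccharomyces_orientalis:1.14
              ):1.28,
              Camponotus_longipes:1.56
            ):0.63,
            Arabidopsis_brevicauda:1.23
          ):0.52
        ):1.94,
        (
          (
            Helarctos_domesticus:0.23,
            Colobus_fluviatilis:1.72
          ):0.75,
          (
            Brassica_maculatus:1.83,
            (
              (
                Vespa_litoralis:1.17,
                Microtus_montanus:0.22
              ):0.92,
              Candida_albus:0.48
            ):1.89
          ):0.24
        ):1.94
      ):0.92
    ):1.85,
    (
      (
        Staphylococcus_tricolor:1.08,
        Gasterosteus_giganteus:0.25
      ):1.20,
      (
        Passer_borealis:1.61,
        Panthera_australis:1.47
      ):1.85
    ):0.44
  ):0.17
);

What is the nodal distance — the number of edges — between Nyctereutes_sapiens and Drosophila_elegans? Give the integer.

The MRCA of Nyctereutes_sapiens and Drosophila_elegans is the node subtending (((Turdus_vulgaris,Cedrus_viridis),(Drosophila_elegans,Pinus_orientalis)),(((Martes_maculatus,(Salamandra_borealis,Acinonyx_niger)),(((Nyctereutes_sapiens,Schizosaccharomyces_orientalis),Camponotus_longipes),Arabidopsis_brevicauda)),((Helarctos_domesticus,Colobus_fluviatilis),(Brassica_maculatus,((Vespa_litoralis,Microtus_montanus),Candida_albus))))).
From Nyctereutes_sapiens up to that node: 6 branches. From Drosophila_elegans up to the same node: 3 branches. Total: 6 + 3 = 9.

9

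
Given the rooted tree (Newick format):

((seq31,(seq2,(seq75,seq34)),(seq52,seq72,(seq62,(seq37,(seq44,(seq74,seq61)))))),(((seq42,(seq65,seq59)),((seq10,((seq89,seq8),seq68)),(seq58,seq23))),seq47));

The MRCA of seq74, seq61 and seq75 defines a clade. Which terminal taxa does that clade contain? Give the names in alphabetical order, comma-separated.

seq2, seq31, seq34, seq37, seq44, seq52, seq61, seq62, seq72, seq74, seq75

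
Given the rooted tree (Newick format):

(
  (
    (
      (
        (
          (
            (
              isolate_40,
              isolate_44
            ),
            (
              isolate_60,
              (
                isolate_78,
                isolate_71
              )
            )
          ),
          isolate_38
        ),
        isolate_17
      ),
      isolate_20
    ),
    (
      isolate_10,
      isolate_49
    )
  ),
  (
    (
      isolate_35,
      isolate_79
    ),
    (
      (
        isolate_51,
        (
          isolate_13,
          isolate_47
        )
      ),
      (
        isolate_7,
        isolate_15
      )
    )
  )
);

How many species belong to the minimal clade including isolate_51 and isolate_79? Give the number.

7

The MRCA of isolate_51 and isolate_79 is the node subtending ((isolate_35,isolate_79),((isolate_51,(isolate_13,isolate_47)),(isolate_7,isolate_15))).
That clade contains 7 terminal taxa: isolate_13, isolate_15, isolate_35, isolate_47, isolate_51, isolate_7, isolate_79.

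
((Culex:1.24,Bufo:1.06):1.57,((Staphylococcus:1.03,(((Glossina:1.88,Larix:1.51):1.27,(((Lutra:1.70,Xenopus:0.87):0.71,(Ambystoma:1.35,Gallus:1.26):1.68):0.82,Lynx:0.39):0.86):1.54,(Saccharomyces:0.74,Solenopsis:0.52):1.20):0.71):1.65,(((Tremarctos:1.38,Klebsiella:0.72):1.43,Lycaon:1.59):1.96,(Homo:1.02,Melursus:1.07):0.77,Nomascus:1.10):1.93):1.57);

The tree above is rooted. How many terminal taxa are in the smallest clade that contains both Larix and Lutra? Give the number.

7

The MRCA of Larix and Lutra is the node subtending ((Glossina,Larix),(((Lutra,Xenopus),(Ambystoma,Gallus)),Lynx)).
That clade contains 7 terminal taxa: Ambystoma, Gallus, Glossina, Larix, Lutra, Lynx, Xenopus.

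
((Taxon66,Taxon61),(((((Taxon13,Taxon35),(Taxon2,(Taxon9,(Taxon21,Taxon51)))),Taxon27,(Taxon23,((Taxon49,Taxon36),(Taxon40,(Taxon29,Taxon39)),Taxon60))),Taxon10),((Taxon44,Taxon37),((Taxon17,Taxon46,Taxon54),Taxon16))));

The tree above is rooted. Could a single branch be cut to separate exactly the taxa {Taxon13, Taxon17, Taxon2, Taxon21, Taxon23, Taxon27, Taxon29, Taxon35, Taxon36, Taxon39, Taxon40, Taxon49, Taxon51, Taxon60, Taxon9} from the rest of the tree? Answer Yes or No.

The MRCA of the listed taxa subtends (((((Taxon13,Taxon35),(Taxon2,(Taxon9,(Taxon21,Taxon51)))),Taxon27,(Taxon23,((Taxon49,Taxon36),(Taxon40,(Taxon29,Taxon39)),Taxon60))),Taxon10),((Taxon44,Taxon37),((Taxon17,Taxon46,Taxon54),Taxon16))).
That clade also contains Taxon10, Taxon16, Taxon37, Taxon44, Taxon46, Taxon54, which are not in the proposed group, so the group is not monophyletic.

No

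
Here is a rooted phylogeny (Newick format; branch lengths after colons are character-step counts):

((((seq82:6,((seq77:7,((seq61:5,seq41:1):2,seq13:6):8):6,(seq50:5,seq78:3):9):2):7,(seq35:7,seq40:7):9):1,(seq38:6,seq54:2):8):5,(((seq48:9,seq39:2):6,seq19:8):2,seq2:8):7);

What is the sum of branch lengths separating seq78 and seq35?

The path runs seq78 → … → MRCA → … → seq35; the MRCA is the node subtending ((seq82,((seq77,((seq61,seq41),seq13)),(seq50,seq78))),(seq35,seq40)).
Branch lengths along that path: 3 + 9 + 2 + 7 + 9 + 7 = 37.

37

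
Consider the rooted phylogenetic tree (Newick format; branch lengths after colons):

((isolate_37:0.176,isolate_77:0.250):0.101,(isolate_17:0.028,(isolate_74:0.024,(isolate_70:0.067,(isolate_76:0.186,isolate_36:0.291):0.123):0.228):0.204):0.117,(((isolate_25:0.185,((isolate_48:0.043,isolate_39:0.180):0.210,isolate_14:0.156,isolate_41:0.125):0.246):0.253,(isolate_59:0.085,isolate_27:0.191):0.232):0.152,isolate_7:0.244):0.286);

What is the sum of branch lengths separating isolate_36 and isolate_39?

2.290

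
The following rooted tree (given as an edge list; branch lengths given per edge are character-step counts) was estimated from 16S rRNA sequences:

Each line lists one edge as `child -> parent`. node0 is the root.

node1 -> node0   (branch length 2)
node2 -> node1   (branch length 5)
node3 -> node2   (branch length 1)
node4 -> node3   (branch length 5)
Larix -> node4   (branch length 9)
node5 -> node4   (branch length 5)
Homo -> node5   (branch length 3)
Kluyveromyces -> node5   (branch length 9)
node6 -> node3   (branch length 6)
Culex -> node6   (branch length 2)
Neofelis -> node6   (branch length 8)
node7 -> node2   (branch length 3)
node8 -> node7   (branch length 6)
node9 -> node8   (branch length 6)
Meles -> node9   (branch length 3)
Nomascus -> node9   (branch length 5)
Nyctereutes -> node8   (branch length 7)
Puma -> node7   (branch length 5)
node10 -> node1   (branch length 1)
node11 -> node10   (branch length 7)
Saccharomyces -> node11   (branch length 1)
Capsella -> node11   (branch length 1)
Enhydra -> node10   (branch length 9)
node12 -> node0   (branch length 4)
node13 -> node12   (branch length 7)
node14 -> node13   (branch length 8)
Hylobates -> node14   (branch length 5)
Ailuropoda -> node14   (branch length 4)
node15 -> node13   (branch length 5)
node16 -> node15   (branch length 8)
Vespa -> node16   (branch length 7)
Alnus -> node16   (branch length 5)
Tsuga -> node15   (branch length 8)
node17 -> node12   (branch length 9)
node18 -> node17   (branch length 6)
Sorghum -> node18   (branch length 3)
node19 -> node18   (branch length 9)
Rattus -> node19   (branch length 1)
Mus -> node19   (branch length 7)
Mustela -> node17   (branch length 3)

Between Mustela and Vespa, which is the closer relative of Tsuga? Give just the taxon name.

Vespa

The MRCA of Tsuga and Vespa subtends ((Vespa,Alnus),Tsuga) (3 taxa).
The MRCA of Tsuga and Mustela subtends (((Hylobates,Ailuropoda),((Vespa,Alnus),Tsuga)),((Sorghum,(Rattus,Mus)),Mustela)) (9 taxa).
The first is nested inside the second, so Tsuga shares a more recent common ancestor with Vespa.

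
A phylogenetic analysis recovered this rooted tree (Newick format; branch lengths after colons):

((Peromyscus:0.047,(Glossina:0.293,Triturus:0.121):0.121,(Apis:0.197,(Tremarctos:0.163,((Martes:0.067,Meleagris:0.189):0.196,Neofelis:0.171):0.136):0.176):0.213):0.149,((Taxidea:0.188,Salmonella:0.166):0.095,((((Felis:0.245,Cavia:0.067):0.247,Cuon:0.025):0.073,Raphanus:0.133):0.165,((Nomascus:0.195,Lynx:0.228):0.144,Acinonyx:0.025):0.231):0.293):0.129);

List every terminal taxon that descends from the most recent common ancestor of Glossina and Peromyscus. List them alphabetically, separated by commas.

Tracing Glossina: it sits inside (Glossina,Triturus).
Tracing Peromyscus: it sits inside (Peromyscus,(Glossina,Triturus),(Apis,(Tremarctos,((Martes,Meleagris),Neofelis)))).
The smallest clade enclosing both is (Peromyscus,(Glossina,Triturus),(Apis,(Tremarctos,((Martes,Meleagris),Neofelis)))); the answer is its 8 terminal taxa in alphabetical order.

Apis, Glossina, Martes, Meleagris, Neofelis, Peromyscus, Tremarctos, Triturus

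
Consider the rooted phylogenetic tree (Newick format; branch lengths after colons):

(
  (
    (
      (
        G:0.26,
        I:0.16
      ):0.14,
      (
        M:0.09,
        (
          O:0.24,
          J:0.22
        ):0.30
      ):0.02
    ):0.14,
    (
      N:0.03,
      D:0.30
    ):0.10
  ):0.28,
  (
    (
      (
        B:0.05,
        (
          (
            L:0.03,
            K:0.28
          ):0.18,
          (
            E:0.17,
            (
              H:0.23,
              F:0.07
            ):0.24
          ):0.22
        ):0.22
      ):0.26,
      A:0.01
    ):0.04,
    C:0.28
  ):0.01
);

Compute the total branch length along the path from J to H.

2.18

The path runs J → … → MRCA → … → H; the MRCA is the root of the tree.
Branch lengths along that path: 0.22 + 0.30 + 0.02 + 0.14 + 0.28 + 0.01 + 0.04 + 0.26 + 0.22 + 0.22 + 0.24 + 0.23 = 2.18.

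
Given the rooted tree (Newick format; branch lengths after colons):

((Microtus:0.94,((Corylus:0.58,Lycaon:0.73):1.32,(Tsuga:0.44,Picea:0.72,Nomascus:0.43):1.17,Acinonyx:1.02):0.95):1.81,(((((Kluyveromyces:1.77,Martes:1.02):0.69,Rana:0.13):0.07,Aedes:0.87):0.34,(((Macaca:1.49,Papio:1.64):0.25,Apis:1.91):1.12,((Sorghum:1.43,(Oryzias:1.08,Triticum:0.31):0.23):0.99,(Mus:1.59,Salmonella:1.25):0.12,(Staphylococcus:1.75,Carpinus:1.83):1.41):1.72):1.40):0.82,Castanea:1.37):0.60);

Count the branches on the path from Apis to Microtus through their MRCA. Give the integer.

7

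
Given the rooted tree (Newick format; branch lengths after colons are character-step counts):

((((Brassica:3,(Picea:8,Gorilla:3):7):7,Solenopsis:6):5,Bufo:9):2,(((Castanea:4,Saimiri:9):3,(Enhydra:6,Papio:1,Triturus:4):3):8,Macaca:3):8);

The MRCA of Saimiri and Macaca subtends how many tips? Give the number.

6

The MRCA of Saimiri and Macaca is the node subtending (((Castanea,Saimiri),(Enhydra,Papio,Triturus)),Macaca).
That clade contains 6 terminal taxa: Castanea, Enhydra, Macaca, Papio, Saimiri, Triturus.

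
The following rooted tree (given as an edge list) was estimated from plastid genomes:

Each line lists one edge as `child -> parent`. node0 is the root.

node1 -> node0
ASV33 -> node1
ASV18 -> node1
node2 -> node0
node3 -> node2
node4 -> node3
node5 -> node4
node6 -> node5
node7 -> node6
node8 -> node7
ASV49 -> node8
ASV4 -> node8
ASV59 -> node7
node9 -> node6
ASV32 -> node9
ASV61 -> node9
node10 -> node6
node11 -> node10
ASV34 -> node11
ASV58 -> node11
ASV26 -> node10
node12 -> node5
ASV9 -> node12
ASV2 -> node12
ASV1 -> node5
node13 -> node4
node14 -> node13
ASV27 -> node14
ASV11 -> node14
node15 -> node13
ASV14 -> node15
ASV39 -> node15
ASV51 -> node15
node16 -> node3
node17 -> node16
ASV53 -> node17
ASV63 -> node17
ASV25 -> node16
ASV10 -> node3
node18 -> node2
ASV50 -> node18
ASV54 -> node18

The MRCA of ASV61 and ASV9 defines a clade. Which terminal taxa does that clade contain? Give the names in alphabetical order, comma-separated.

ASV1, ASV2, ASV26, ASV32, ASV34, ASV4, ASV49, ASV58, ASV59, ASV61, ASV9

Tracing ASV61: it sits inside (ASV32,ASV61).
Tracing ASV9: it sits inside (ASV9,ASV2).
The smallest clade enclosing both is ((((ASV49,ASV4),ASV59),(ASV32,ASV61),((ASV34,ASV58),ASV26)),(ASV9,ASV2),ASV1); the answer is its 11 terminal taxa in alphabetical order.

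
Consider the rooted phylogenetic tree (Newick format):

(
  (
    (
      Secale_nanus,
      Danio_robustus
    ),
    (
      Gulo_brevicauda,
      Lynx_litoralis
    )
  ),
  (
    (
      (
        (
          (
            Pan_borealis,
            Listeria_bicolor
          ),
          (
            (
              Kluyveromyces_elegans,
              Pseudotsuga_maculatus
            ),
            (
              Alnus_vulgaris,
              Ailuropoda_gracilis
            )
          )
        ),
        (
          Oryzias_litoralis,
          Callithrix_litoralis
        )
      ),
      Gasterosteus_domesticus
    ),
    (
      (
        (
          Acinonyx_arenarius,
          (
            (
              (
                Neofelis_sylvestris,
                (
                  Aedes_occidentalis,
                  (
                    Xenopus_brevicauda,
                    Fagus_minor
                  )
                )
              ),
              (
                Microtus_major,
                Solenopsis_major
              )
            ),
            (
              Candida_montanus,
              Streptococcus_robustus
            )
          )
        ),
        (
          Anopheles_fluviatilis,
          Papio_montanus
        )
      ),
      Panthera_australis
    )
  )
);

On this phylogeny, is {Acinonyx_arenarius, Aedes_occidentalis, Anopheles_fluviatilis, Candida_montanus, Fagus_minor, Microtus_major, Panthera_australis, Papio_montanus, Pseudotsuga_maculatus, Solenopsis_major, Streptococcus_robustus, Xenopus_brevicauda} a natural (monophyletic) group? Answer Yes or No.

The MRCA of the listed taxa subtends (((((Pan_borealis,Listeria_bicolor),((Kluyveromyces_elegans,Pseudotsuga_maculatus),(Alnus_vulgaris,Ailuropoda_gracilis))),(Oryzias_litoralis,Callithrix_litoralis)),Gasterosteus_domesticus),(((Acinonyx_arenarius,(((Neofelis_sylvestris,(Aedes_occidentalis,(Xenopus_brevicauda,Fagus_minor))),(Microtus_major,Solenopsis_major)),(Candida_montanus,Streptococcus_robustus))),(Anopheles_fluviatilis,Papio_montanus)),Panthera_australis)).
That clade also contains Ailuropoda_gracilis, Alnus_vulgaris, Callithrix_litoralis, Gasterosteus_domesticus, Kluyveromyces_elegans, Listeria_bicolor, Neofelis_sylvestris, Oryzias_litoralis, Pan_borealis, which are not in the proposed group, so the group is not monophyletic.

No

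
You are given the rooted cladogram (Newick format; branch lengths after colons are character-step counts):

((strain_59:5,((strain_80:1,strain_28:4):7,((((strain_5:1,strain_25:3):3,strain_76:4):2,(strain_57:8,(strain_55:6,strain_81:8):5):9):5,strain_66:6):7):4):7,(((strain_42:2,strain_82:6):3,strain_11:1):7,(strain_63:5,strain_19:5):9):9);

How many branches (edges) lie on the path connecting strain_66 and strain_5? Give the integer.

The MRCA of strain_66 and strain_5 is the node subtending ((((strain_5,strain_25),strain_76),(strain_57,(strain_55,strain_81))),strain_66).
From strain_66 up to that node: 1 branch. From strain_5 up to the same node: 4 branches. Total: 1 + 4 = 5.

5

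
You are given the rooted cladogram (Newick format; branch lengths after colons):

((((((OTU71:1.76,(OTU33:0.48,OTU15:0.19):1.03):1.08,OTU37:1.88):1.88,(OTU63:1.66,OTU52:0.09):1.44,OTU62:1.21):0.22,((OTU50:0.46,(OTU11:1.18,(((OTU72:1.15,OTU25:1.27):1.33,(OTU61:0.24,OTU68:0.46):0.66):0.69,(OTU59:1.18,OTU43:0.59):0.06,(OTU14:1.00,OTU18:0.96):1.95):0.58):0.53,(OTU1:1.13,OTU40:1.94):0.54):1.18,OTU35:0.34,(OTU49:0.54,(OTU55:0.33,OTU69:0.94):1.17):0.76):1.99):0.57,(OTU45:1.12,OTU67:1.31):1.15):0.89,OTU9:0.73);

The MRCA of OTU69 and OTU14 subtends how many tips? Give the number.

16

The MRCA of OTU69 and OTU14 is the node subtending ((OTU50,(OTU11,(((OTU72,OTU25),(OTU61,OTU68)),(OTU59,OTU43),(OTU14,OTU18))),(OTU1,OTU40)),OTU35,(OTU49,(OTU55,OTU69))).
That clade contains 16 terminal taxa: OTU1, OTU11, OTU14, OTU18, OTU25, OTU35, OTU40, OTU43, OTU49, OTU50, OTU55, OTU59, OTU61, OTU68, OTU69, OTU72.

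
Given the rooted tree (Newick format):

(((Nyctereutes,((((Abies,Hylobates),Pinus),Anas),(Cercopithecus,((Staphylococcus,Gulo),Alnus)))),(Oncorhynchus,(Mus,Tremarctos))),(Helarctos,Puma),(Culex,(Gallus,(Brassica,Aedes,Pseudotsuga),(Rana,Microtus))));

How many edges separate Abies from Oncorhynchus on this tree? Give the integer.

8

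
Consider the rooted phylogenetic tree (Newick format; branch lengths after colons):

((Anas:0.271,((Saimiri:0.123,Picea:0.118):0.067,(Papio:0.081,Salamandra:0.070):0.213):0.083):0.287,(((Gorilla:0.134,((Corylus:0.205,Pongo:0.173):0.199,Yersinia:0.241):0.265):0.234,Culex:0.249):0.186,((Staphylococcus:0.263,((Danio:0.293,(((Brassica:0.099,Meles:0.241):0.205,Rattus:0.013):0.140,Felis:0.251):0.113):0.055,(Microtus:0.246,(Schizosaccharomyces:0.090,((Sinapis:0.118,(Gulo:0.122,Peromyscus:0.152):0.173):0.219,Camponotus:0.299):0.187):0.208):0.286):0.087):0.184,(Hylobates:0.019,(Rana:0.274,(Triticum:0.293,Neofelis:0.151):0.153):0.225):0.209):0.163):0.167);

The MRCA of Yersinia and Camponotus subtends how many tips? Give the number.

21

The MRCA of Yersinia and Camponotus is the node subtending (((Gorilla,((Corylus,Pongo),Yersinia)),Culex),((Staphylococcus,((Danio,(((Brassica,Meles),Rattus),Felis)),(Microtus,(Schizosaccharomyces,((Sinapis,(Gulo,Peromyscus)),Camponotus))))),(Hylobates,(Rana,(Triticum,Neofelis))))).
That clade contains 21 terminal taxa: Brassica, Camponotus, Corylus, Culex, Danio, Felis, Gorilla, Gulo, Hylobates, Meles, Microtus, Neofelis, Peromyscus, Pongo, Rana, Rattus, Schizosaccharomyces, Sinapis, Staphylococcus, Triticum, Yersinia.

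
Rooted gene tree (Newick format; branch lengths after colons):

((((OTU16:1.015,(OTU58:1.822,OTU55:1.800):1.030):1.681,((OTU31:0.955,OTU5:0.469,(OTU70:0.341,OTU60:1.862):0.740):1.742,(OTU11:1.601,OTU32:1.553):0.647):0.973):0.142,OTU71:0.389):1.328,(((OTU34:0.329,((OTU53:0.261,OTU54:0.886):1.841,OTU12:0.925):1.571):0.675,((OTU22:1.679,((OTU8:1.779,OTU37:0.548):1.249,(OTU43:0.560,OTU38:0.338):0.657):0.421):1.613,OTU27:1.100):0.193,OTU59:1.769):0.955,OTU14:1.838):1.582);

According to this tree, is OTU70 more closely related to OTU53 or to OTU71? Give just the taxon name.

The MRCA of OTU70 and OTU71 subtends (((OTU16,(OTU58,OTU55)),((OTU31,OTU5,(OTU70,OTU60)),(OTU11,OTU32))),OTU71) (10 taxa).
The MRCA of OTU70 and OTU53 is the root, subtending the entire tree (22 taxa).
The first is nested inside the second, so OTU70 shares a more recent common ancestor with OTU71.

OTU71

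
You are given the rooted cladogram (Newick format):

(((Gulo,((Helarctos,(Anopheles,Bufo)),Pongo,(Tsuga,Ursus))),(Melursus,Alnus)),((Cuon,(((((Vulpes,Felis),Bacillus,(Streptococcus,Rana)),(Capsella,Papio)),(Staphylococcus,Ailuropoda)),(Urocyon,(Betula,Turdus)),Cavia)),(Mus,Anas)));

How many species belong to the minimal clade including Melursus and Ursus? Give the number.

9

The MRCA of Melursus and Ursus is the node subtending ((Gulo,((Helarctos,(Anopheles,Bufo)),Pongo,(Tsuga,Ursus))),(Melursus,Alnus)).
That clade contains 9 terminal taxa: Alnus, Anopheles, Bufo, Gulo, Helarctos, Melursus, Pongo, Tsuga, Ursus.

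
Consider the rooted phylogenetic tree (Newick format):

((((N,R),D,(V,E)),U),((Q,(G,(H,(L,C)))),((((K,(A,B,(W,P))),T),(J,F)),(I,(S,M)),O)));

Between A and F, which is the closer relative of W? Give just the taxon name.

A

The MRCA of W and A subtends (A,B,(W,P)) (4 taxa).
The MRCA of W and F subtends (((K,(A,B,(W,P))),T),(J,F)) (8 taxa).
The first is nested inside the second, so W shares a more recent common ancestor with A.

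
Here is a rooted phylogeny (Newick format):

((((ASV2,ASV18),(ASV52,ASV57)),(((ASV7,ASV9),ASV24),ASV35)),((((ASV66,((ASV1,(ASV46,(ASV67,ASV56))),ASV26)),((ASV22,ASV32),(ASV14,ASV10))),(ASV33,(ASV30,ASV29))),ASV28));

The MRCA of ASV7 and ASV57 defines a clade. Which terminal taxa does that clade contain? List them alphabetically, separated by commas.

Tracing ASV7: it sits inside (ASV7,ASV9).
Tracing ASV57: it sits inside (ASV52,ASV57).
The smallest clade enclosing both is (((ASV2,ASV18),(ASV52,ASV57)),(((ASV7,ASV9),ASV24),ASV35)); the answer is its 8 terminal taxa in alphabetical order.

ASV18, ASV2, ASV24, ASV35, ASV52, ASV57, ASV7, ASV9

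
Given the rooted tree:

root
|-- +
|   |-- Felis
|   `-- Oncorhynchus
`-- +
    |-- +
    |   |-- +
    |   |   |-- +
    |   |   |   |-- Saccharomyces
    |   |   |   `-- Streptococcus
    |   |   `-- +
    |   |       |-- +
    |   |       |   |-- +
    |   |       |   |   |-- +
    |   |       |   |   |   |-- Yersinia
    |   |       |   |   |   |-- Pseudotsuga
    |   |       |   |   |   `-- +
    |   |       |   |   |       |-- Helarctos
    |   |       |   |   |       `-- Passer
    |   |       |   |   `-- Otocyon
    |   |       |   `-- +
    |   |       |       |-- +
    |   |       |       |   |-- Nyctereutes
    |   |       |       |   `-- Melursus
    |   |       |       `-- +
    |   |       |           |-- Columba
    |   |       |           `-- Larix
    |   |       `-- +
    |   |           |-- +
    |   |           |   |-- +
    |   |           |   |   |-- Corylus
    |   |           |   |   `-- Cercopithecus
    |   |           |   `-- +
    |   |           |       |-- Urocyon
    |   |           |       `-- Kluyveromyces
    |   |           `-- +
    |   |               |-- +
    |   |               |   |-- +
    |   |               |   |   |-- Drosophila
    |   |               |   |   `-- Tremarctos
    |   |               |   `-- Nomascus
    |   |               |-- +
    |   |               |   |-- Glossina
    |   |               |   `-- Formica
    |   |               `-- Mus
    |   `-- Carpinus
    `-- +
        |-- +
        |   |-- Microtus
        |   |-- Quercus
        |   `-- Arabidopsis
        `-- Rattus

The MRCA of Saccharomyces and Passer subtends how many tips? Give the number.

21

The MRCA of Saccharomyces and Passer is the node subtending ((Saccharomyces,Streptococcus),((((Yersinia,Pseudotsuga,(Helarctos,Passer)),Otocyon),((Nyctereutes,Melursus),(Columba,Larix))),(((Corylus,Cercopithecus),(Urocyon,Kluyveromyces)),(((Drosophila,Tremarctos),Nomascus),(Glossina,Formica),Mus)))).
That clade contains 21 terminal taxa: Cercopithecus, Columba, Corylus, Drosophila, Formica, Glossina, Helarctos, Kluyveromyces, Larix, Melursus, Mus, Nomascus, Nyctereutes, Otocyon, Passer, Pseudotsuga, Saccharomyces, Streptococcus, Tremarctos, Urocyon, Yersinia.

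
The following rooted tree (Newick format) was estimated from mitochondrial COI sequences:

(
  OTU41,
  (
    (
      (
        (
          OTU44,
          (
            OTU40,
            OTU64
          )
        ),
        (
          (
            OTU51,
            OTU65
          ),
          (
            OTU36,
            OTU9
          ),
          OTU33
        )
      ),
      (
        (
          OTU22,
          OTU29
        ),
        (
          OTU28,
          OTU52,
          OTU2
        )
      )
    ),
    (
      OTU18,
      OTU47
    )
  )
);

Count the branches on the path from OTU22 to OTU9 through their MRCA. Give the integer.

The MRCA of OTU22 and OTU9 is the node subtending (((OTU44,(OTU40,OTU64)),((OTU51,OTU65),(OTU36,OTU9),OTU33)),((OTU22,OTU29),(OTU28,OTU52,OTU2))).
From OTU22 up to that node: 3 branches. From OTU9 up to the same node: 4 branches. Total: 3 + 4 = 7.

7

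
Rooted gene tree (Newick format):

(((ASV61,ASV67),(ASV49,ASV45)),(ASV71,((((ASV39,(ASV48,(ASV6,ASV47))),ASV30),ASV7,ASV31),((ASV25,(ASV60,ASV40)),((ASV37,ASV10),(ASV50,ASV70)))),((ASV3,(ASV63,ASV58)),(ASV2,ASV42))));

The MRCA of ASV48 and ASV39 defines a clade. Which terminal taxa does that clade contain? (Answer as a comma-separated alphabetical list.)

ASV39, ASV47, ASV48, ASV6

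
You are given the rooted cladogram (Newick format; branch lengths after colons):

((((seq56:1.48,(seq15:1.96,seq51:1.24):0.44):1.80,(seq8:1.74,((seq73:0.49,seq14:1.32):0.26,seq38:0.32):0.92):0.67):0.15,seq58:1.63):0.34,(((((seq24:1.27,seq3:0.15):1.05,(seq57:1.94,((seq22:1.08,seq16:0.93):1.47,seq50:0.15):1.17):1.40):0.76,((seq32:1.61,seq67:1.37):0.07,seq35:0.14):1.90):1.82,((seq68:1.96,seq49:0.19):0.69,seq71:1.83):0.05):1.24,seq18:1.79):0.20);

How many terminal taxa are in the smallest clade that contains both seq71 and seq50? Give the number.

The MRCA of seq71 and seq50 is the node subtending ((((seq24,seq3),(seq57,((seq22,seq16),seq50))),((seq32,seq67),seq35)),((seq68,seq49),seq71)).
That clade contains 12 terminal taxa: seq16, seq22, seq24, seq3, seq32, seq35, seq49, seq50, seq57, seq67, seq68, seq71.

12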